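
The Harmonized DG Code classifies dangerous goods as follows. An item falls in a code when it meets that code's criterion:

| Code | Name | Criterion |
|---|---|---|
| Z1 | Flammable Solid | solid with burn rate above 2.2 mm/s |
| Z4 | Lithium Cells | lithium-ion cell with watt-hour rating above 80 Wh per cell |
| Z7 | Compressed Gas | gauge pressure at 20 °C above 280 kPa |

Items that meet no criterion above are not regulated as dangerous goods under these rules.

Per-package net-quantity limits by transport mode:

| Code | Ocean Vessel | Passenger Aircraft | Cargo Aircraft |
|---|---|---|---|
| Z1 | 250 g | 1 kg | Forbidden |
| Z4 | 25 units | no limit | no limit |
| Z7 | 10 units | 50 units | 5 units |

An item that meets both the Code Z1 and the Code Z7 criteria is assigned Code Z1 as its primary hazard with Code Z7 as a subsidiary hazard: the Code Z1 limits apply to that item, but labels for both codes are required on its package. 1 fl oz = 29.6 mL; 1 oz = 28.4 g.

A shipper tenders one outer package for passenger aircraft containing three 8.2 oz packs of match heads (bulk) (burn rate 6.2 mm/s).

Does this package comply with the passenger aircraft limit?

The match heads (bulk) have burn rate 6.2 mm/s, which is > 2.2 mm/s, so they are Code Z1 (Flammable Solid).
Code Z1 quantity: three 8.2 oz packs = 698.64 g.
That is within the Code Z1 passenger aircraft limit of 1 kg.

Yes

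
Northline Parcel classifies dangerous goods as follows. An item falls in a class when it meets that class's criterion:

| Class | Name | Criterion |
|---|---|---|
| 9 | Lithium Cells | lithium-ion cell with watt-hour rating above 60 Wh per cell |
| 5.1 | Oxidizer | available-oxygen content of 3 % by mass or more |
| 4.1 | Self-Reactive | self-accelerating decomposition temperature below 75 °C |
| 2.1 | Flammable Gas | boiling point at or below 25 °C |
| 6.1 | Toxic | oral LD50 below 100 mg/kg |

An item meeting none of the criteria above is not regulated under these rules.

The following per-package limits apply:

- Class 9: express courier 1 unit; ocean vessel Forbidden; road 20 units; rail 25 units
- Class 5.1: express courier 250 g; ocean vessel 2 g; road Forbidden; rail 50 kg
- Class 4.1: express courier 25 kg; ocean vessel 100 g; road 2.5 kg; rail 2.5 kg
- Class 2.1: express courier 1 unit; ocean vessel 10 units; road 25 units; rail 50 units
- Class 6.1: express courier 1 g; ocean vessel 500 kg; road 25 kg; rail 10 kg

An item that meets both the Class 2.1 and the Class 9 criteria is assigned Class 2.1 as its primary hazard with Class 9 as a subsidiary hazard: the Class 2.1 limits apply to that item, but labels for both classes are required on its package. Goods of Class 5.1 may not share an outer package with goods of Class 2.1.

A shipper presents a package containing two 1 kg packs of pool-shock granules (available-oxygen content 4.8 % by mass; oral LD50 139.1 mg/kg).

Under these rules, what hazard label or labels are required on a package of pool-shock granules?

Class 5.1

Available-oxygen content 4.8 % by mass meets the Class 5.1 criterion (Oxidizer), so the pool-shock granules are Class 5.1.
Only the Class 5.1 label is required.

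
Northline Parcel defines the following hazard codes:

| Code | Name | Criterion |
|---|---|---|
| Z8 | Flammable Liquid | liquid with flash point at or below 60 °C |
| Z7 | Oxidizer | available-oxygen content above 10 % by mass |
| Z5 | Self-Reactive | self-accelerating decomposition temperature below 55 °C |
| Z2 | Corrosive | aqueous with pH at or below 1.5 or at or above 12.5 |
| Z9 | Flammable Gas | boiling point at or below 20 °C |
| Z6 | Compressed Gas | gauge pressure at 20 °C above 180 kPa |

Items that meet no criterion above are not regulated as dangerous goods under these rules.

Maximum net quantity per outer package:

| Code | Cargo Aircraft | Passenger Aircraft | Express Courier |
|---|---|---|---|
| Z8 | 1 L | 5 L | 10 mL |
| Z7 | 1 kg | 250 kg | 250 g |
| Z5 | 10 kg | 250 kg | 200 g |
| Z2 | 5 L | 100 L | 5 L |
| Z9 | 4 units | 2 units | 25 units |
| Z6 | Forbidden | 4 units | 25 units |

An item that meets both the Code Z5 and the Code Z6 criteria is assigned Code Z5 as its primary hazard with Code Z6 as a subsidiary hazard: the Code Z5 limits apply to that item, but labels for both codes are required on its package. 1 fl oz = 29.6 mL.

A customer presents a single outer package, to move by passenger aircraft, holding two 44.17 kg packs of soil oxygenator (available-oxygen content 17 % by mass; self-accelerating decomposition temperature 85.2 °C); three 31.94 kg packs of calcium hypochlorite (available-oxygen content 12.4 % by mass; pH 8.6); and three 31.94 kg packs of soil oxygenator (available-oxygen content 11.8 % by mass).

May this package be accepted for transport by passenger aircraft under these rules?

With available-oxygen content 17 % by mass (> 10 % by mass), the soil oxygenator falls in Code Z7.
Calcium hypochlorite: available-oxygen content 12.4 % by mass > 10 % by mass → Code Z7 (Oxidizer).
Available-oxygen content 11.8 % by mass meets the Code Z7 criterion (Oxidizer), so the soil oxygenator is Code Z7.
Code Z7 net quantity: (two 44.17 kg packs = 88.34 kg) + (three 31.94 kg packs = 95.82 kg) + (three 31.94 kg packs = 95.82 kg) = 279.98 kg.
279.98 kg exceeds the passenger aircraft limit of 250 kg for Code Z7.

No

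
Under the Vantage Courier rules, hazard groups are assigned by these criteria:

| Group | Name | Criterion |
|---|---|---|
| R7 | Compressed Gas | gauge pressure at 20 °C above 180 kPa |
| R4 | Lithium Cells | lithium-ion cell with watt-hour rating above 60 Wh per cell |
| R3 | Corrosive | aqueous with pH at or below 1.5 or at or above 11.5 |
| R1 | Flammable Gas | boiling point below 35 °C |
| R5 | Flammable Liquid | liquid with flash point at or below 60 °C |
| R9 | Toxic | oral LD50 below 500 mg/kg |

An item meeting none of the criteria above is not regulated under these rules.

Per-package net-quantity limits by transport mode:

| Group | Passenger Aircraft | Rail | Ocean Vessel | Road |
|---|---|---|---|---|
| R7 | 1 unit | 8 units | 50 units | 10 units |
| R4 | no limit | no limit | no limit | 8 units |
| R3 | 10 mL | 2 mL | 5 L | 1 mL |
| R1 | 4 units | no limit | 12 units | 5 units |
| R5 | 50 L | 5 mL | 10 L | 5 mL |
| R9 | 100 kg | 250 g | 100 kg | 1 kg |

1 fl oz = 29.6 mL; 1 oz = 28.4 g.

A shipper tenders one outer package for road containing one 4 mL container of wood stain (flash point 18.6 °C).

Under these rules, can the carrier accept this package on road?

Flash point 18.6 °C meets the Group R5 criterion (Flammable Liquid), so the wood stain is Group R5.
Group R5 quantity: 4 mL.
4 mL is within the road limit of 5 mL for Group R5.

Yes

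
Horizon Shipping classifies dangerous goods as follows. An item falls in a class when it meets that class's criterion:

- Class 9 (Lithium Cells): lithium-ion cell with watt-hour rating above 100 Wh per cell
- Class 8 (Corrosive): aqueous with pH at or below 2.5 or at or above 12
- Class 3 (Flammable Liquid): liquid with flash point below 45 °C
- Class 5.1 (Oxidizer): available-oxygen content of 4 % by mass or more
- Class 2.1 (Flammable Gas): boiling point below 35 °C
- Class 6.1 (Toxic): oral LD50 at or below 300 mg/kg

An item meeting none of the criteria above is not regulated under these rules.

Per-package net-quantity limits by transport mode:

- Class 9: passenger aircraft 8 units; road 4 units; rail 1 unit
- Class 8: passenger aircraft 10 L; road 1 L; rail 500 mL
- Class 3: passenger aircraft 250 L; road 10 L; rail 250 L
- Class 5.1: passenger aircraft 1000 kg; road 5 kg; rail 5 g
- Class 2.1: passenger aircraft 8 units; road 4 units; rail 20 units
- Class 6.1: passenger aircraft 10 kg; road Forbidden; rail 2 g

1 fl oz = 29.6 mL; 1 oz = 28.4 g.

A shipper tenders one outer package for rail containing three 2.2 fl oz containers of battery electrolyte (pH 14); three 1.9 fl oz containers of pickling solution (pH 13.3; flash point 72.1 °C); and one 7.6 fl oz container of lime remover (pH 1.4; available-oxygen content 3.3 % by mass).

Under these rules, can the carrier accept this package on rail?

Battery electrolyte: pH 14 ≥ 12 → Class 8 (Corrosive).
The pickling solution has pH 13.3, which is ≥ 12, so it is Class 8 (Corrosive).
Lime remover: pH 1.4 ≤ 2.5 → Class 8 (Corrosive).
Total Class 8: (three 2.2 fl oz containers = 195.36 mL) + (three 1.9 fl oz containers = 168.72 mL) + (one 7.6 fl oz container = 224.96 mL) = 589.04 mL.
That exceeds the Class 8 rail limit of 500 mL.

No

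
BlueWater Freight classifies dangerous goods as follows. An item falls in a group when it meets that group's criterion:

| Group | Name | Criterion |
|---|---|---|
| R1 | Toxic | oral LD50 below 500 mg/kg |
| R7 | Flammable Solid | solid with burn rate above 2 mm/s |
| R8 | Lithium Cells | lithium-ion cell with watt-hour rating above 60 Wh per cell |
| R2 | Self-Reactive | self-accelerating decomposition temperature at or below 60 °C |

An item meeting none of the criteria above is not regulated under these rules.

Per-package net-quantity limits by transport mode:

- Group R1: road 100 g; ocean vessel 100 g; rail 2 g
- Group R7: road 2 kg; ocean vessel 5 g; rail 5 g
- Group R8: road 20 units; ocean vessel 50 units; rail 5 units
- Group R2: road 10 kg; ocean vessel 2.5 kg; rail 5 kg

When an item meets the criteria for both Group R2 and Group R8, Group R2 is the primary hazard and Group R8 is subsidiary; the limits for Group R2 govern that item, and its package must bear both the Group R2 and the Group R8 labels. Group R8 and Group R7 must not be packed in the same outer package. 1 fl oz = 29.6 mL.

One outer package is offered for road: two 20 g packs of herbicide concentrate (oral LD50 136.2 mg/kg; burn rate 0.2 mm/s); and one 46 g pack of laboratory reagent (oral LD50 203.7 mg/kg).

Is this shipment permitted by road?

Herbicide concentrate: oral LD50 136.2 mg/kg < 500 mg/kg → Group R1 (Toxic).
Oral LD50 203.7 mg/kg meets the Group R1 criterion (Toxic), so the laboratory reagent is Group R1.
Group R1 net quantity: (two 20 g packs = 40 g) + 46 g = 86 g.
86 g is within the road limit of 100 g for Group R1.

Yes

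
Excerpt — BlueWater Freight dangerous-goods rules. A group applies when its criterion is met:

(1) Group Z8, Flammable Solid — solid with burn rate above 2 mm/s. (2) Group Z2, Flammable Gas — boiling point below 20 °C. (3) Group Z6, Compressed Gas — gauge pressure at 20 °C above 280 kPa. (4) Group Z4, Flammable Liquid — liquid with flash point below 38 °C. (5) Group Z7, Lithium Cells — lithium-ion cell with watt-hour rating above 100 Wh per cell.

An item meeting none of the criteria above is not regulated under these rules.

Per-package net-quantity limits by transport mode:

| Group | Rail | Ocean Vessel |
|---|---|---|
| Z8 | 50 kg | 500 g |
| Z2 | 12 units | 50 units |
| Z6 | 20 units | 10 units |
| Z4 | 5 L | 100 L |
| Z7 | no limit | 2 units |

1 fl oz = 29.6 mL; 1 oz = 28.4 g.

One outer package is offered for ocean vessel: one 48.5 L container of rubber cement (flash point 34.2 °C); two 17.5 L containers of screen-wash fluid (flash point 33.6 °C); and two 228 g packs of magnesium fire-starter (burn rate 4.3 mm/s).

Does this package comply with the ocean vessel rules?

Yes

Rubber cement: flash point 34.2 °C < 38 °C → Group Z4 (Flammable Liquid).
Flash point 33.6 °C meets the Group Z4 criterion (Flammable Liquid), so the screen-wash fluid is Group Z4.
Burn rate 4.3 mm/s meets the Group Z8 criterion (Flammable Solid), so the magnesium fire-starter is Group Z8.
Group Z4 net quantity: 48.5 L + (two 17.5 L containers = 35 L) = 83.5 L.
That is within the Group Z4 ocean vessel limit of 100 L.
Group Z8 quantity: two 228 g packs = 456 g.
456 g is within the ocean vessel limit of 500 g for Group Z8.
Every hazard group is within its ocean vessel limit and no segregation rule is violated.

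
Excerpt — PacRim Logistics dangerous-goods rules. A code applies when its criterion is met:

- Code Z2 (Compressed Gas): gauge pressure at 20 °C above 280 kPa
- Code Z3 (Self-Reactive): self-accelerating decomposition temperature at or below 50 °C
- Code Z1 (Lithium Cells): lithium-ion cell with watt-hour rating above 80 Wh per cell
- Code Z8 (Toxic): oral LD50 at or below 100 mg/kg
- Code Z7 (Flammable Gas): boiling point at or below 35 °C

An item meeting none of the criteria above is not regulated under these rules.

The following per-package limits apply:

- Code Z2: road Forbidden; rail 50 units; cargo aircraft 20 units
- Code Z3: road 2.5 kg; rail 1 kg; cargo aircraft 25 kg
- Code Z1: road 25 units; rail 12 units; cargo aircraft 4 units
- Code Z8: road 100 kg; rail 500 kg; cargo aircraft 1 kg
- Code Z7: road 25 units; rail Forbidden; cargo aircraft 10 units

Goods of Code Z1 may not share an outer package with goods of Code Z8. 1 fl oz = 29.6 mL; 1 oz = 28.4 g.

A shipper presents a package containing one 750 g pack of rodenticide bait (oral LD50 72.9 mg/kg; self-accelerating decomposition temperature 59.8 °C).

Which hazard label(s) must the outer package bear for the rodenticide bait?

Code Z8

The rodenticide bait has oral LD50 72.9 mg/kg, which is ≤ 100 mg/kg, so it is Code Z8 (Toxic).
Only the Code Z8 label is required.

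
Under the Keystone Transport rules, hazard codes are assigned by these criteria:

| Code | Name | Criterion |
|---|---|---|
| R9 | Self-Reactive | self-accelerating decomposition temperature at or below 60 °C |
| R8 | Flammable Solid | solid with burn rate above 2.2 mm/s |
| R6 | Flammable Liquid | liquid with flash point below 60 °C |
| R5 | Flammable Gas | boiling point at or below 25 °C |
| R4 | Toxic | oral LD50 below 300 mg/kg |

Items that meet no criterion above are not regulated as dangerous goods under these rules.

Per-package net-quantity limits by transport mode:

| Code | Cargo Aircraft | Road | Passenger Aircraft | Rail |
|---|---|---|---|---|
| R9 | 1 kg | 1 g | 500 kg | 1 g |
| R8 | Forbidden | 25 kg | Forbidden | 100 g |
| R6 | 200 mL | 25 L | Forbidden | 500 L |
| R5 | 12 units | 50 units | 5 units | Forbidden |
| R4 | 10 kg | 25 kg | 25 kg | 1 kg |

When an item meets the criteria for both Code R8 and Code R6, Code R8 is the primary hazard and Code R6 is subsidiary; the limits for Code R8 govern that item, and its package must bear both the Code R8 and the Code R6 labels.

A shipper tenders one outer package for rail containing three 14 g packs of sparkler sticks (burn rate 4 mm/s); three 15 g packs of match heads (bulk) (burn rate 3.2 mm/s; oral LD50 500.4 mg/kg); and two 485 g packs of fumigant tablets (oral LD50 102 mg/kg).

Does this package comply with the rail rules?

Yes

Sparkler sticks: burn rate 4 mm/s > 2.2 mm/s → Code R8 (Flammable Solid).
With burn rate 3.2 mm/s (> 2.2 mm/s), the match heads (bulk) fall in Code R8.
With oral LD50 102 mg/kg (< 300 mg/kg), the fumigant tablets fall in Code R4.
Total Code R8: (three 14 g packs = 42 g) + (three 15 g packs = 45 g) = 87 g.
That is within the Code R8 rail limit of 100 g.
Code R4 quantity: two 485 g packs = 970 g.
That is within the Code R4 rail limit of 1 kg.
Every hazard code is within its rail limit and no segregation rule is violated.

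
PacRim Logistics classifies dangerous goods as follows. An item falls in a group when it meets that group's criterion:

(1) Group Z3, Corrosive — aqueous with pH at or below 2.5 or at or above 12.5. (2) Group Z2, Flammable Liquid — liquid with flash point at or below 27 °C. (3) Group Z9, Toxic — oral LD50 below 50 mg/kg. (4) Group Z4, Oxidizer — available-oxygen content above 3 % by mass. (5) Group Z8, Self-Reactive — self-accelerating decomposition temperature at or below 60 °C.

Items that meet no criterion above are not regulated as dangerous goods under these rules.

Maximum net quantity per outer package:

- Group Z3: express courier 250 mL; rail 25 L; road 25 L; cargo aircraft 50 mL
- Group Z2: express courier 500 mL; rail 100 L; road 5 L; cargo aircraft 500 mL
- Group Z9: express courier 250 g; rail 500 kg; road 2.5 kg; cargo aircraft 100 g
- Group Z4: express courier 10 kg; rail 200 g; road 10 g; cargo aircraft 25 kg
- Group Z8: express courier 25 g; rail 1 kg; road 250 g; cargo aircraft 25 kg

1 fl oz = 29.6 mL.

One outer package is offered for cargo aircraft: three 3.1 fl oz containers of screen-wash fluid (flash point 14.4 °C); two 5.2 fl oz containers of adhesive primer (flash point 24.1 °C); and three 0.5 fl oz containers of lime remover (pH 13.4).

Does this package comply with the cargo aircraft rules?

Flash point 14.4 °C meets the Group Z2 criterion (Flammable Liquid), so the screen-wash fluid is Group Z2.
Flash point 24.1 °C meets the Group Z2 criterion (Flammable Liquid), so the adhesive primer is Group Z2.
The lime remover has pH 13.4, which is ≥ 12.5, so it is Group Z3 (Corrosive).
Total Group Z2: (three 3.1 fl oz containers = 275.28 mL) + (two 5.2 fl oz containers = 307.84 mL) = 583.12 mL.
That exceeds the Group Z2 cargo aircraft limit of 500 mL.
Group Z3 quantity: three 0.5 fl oz containers = 44.4 mL.
That is within the Group Z3 cargo aircraft limit of 50 mL.

No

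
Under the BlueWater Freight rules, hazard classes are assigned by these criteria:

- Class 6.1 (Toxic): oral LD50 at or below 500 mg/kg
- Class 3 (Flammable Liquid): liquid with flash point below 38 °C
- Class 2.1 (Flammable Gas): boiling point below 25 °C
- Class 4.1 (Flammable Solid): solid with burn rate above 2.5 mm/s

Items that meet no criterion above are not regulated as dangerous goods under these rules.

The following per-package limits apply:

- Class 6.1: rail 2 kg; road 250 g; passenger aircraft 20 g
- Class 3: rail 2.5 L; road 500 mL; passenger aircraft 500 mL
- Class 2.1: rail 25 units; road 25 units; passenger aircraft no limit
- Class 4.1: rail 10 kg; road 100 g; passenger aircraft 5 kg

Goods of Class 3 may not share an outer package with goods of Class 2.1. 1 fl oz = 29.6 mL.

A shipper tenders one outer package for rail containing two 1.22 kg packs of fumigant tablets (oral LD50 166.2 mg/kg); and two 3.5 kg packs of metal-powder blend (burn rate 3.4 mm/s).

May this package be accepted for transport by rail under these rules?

No

Oral LD50 166.2 mg/kg meets the Class 6.1 criterion (Toxic), so the fumigant tablets are Class 6.1.
Burn rate 3.4 mm/s meets the Class 4.1 criterion (Flammable Solid), so the metal-powder blend is Class 4.1.
Class 6.1 quantity: two 1.22 kg packs = 2.44 kg.
That exceeds the Class 6.1 rail limit of 2 kg.
Class 4.1 quantity: two 3.5 kg packs = 7 kg.
7 kg ≤ 10 kg (rail limit, Class 4.1) — within limit.
The segregation rule (Class 3 with Class 2.1) does not apply to Class 6.1 with Class 4.1.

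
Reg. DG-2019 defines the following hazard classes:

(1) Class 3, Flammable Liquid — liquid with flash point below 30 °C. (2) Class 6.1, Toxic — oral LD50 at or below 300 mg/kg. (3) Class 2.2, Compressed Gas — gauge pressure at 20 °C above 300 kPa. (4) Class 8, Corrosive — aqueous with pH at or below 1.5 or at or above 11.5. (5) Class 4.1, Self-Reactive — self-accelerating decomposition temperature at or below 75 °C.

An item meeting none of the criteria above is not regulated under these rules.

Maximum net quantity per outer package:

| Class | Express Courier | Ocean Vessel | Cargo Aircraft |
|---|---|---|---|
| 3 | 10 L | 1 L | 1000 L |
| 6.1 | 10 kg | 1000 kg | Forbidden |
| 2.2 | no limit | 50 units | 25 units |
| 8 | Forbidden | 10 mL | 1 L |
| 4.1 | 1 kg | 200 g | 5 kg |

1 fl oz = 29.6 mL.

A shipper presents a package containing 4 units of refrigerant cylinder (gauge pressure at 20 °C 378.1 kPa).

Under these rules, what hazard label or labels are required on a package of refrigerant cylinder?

Class 2.2

The refrigerant cylinder has gauge pressure at 20 °C 378.1 kPa, which is > 300 kPa, so it is Class 2.2 (Compressed Gas).
Only the Class 2.2 label is required.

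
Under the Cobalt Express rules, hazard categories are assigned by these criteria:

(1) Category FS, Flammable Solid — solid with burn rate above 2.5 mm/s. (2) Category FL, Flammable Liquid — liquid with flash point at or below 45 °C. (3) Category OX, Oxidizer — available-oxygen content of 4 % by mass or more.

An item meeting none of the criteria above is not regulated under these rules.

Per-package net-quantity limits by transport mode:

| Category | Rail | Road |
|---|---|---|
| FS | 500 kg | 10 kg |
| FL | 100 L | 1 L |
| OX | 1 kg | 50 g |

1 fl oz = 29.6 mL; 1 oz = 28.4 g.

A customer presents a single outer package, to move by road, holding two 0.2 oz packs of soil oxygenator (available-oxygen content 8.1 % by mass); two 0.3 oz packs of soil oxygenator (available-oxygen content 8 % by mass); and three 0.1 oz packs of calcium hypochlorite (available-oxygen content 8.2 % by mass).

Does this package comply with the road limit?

Yes

Available-oxygen content 8.1 % by mass meets the Category OX criterion (Oxidizer), so the soil oxygenator is Category OX.
The soil oxygenator has available-oxygen content 8 % by mass, which is ≥ 4 % by mass, so it is Category OX (Oxidizer).
Available-oxygen content 8.2 % by mass meets the Category OX criterion (Oxidizer), so the calcium hypochlorite is Category OX.
Total Category OX: (two 0.2 oz packs = 11.36 g) + (two 0.3 oz packs = 17.04 g) + (three 0.1 oz packs = 8.52 g) = 36.92 g.
That is within the Category OX road limit of 50 g.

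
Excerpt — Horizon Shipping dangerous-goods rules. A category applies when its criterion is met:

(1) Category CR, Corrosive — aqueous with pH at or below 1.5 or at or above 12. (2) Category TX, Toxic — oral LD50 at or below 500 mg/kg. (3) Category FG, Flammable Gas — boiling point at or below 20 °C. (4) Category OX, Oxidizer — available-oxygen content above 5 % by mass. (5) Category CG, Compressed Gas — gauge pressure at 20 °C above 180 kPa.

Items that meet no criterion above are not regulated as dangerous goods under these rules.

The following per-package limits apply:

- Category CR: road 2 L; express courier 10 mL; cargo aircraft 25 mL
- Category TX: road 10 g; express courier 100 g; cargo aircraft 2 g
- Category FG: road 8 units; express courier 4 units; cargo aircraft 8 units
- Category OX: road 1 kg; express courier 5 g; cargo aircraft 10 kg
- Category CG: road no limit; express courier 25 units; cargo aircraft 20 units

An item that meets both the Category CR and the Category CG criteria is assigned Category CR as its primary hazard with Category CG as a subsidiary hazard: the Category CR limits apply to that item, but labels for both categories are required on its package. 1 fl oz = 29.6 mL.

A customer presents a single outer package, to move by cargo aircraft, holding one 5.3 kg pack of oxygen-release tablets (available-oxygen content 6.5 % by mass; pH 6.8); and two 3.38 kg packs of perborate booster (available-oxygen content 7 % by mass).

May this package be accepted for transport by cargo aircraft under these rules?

The oxygen-release tablets have available-oxygen content 6.5 % by mass, which is > 5 % by mass, so they are Category OX (Oxidizer).
With available-oxygen content 7 % by mass (> 5 % by mass), the perborate booster falls in Category OX.
Total Category OX: 5.3 kg + (two 3.38 kg packs = 6.76 kg) = 12.06 kg.
12.06 kg > 10 kg (cargo aircraft limit, Category OX) — over the limit.

No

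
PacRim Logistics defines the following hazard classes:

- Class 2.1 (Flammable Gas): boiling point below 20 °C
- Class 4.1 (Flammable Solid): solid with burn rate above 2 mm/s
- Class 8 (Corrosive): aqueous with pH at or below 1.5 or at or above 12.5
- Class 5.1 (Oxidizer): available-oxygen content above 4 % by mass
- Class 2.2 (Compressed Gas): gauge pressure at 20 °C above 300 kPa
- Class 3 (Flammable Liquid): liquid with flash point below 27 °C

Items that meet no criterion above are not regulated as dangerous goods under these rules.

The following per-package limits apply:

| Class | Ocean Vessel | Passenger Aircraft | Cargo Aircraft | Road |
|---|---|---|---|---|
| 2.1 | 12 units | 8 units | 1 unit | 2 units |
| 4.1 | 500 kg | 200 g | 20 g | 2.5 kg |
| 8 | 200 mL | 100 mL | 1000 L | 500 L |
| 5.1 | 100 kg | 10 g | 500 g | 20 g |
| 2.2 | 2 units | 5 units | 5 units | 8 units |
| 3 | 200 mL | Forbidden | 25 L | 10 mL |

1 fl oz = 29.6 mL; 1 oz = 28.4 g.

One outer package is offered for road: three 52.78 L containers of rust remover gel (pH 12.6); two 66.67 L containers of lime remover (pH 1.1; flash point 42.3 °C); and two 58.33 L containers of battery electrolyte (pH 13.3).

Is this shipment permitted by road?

Yes

Rust remover gel: pH 12.6 ≥ 12.5 → Class 8 (Corrosive).
With pH 1.1 (≤ 1.5), the lime remover falls in Class 8.
pH 13.3 meets the Class 8 criterion (Corrosive), so the battery electrolyte is Class 8.
Class 8 net quantity: (three 52.78 L containers = 158.34 L) + (two 66.67 L containers = 133.34 L) + (two 58.33 L containers = 116.66 L) = 408.34 L.
408.34 L is within the road limit of 500 L for Class 8.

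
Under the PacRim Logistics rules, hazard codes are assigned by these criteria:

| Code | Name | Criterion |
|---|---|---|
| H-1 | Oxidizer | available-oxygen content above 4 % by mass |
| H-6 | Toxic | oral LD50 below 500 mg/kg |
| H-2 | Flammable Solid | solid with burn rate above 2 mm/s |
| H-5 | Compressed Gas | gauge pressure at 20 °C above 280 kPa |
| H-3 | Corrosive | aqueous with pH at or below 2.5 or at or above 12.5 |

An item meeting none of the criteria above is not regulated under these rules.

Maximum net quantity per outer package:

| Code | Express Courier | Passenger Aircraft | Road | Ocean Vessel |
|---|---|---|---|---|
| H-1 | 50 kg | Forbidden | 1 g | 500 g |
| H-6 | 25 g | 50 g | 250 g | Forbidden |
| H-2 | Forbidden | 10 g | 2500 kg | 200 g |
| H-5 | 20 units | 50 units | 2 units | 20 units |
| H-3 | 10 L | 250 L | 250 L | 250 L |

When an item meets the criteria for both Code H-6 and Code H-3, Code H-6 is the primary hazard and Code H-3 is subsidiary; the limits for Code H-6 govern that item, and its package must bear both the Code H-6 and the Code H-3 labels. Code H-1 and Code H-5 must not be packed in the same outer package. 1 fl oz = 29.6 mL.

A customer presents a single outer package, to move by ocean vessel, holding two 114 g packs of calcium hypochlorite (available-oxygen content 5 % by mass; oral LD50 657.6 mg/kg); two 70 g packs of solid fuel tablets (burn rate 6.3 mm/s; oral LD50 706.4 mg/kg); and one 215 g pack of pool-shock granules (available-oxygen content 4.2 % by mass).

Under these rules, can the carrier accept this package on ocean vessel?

The calcium hypochlorite has available-oxygen content 5 % by mass, which is > 4 % by mass, so it is Code H-1 (Oxidizer).
Solid fuel tablets: burn rate 6.3 mm/s > 2 mm/s → Code H-2 (Flammable Solid).
With available-oxygen content 4.2 % by mass (> 4 % by mass), the pool-shock granules fall in Code H-1.
Total Code H-1: (two 114 g packs = 228 g) + 215 g = 443 g.
That is within the Code H-1 ocean vessel limit of 500 g.
Code H-2 quantity: two 70 g packs = 140 g.
140 g is within the ocean vessel limit of 200 g for Code H-2.
The segregation rule (Code H-1 with Code H-5) does not apply to Code H-1 with Code H-2.
Every hazard code is within its ocean vessel limit and no segregation rule is violated.

Yes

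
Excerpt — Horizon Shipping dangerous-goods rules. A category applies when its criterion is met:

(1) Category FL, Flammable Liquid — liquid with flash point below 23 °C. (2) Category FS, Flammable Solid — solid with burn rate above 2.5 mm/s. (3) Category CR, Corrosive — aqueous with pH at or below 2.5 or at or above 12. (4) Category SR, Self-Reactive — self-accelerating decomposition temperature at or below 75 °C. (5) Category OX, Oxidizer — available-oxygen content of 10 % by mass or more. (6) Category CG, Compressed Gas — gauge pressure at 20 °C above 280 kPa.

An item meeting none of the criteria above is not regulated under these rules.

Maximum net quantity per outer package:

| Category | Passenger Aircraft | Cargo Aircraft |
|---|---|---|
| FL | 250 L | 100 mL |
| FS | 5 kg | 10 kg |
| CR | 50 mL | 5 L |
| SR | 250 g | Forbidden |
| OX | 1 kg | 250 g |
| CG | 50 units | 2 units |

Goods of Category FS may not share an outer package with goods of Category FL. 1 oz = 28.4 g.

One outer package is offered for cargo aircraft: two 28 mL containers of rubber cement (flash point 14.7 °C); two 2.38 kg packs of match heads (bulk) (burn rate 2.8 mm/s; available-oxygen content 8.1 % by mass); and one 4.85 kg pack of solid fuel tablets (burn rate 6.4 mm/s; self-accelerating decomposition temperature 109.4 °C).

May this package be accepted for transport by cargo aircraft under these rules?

No

Flash point 14.7 °C meets the Category FL criterion (Flammable Liquid), so the rubber cement is Category FL.
The match heads (bulk) have burn rate 2.8 mm/s, which is > 2.5 mm/s, so they are Category FS (Flammable Solid).
Burn rate 6.4 mm/s meets the Category FS criterion (Flammable Solid), so the solid fuel tablets are Category FS.
Total Category FS: (two 2.38 kg packs = 4.76 kg) + 4.85 kg = 9.61 kg.
9.61 kg ≤ 10 kg (cargo aircraft limit, Category FS) — within limit.
Category FL quantity: two 28 mL containers = 56 mL.
56 mL is within the cargo aircraft limit of 100 mL for Category FL.
Category FS and Category FL may not share an outer package.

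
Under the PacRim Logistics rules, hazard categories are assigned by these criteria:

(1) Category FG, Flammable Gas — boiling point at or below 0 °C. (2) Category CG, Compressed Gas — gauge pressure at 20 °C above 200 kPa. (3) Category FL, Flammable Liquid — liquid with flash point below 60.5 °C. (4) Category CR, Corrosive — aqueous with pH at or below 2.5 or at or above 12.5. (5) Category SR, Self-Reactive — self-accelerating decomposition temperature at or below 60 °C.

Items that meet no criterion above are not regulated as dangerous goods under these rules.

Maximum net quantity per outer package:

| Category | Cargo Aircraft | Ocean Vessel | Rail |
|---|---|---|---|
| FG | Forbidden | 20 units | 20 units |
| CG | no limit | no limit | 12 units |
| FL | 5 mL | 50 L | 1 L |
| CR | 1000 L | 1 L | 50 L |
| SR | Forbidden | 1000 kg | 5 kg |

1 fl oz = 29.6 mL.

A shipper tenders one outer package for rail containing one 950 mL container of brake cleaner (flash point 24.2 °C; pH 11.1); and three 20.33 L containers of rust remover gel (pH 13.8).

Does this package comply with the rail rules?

No

Flash point 24.2 °C meets the Category FL criterion (Flammable Liquid), so the brake cleaner is Category FL.
Rust remover gel: pH 13.8 ≥ 12.5 → Category CR (Corrosive).
Category CR quantity: three 20.33 L containers = 60.99 L.
That exceeds the Category CR rail limit of 50 L.
Category FL quantity: 950 mL.
950 mL is within the rail limit of 1 L for Category FL.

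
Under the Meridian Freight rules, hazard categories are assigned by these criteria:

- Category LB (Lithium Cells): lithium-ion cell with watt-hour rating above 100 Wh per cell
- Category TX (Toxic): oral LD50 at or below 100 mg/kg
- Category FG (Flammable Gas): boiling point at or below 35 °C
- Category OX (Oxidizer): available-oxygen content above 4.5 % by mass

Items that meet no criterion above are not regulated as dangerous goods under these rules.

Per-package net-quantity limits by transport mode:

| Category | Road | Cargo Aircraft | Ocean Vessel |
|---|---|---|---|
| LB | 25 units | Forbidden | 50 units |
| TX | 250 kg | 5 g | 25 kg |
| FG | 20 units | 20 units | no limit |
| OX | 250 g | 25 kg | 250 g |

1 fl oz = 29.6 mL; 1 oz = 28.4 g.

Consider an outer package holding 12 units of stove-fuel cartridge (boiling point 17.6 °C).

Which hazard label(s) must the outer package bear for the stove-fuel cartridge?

The stove-fuel cartridge has boiling point 17.6 °C, which is ≤ 35 °C, so it is Category FG (Flammable Gas).
Only the Category FG label is required.

Category FG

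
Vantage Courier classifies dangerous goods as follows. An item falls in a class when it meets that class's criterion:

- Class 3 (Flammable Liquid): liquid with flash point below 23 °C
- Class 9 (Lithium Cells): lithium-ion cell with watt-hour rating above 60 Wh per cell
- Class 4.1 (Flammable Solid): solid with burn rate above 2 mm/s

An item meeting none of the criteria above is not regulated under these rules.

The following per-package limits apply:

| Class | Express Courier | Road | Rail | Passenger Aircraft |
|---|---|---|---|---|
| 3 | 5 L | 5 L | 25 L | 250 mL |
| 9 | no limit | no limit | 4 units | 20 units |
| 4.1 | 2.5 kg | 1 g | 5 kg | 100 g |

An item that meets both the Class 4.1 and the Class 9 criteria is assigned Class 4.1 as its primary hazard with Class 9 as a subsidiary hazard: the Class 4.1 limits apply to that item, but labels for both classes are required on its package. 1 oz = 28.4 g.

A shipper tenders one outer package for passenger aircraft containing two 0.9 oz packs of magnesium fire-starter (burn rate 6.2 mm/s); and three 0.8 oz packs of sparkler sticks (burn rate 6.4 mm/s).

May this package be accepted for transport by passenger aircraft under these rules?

Burn rate 6.2 mm/s meets the Class 4.1 criterion (Flammable Solid), so the magnesium fire-starter is Class 4.1.
Burn rate 6.4 mm/s meets the Class 4.1 criterion (Flammable Solid), so the sparkler sticks are Class 4.1.
Class 4.1 net quantity: (two 0.9 oz packs = 51.12 g) + (three 0.8 oz packs = 68.16 g) = 119.28 g.
That exceeds the Class 4.1 passenger aircraft limit of 100 g.

No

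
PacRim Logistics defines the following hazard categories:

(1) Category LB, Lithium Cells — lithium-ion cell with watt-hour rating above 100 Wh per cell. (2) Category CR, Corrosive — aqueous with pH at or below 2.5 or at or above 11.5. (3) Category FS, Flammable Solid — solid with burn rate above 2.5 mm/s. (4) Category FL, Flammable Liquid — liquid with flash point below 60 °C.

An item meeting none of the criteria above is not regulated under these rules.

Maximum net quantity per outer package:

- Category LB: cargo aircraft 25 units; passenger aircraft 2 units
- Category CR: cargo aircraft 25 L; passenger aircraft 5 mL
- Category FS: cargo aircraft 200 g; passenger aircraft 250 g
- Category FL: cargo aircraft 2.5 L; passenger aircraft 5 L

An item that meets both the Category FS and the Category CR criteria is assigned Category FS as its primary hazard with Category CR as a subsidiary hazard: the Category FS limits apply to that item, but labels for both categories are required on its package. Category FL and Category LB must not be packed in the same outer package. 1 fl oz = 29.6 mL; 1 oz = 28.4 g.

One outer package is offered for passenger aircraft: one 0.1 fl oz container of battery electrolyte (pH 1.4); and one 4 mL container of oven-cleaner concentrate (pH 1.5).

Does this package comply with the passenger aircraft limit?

No

With pH 1.4 (≤ 2.5), the battery electrolyte falls in Category CR.
The oven-cleaner concentrate has pH 1.5, which is ≤ 2.5, so it is Category CR (Corrosive).
Total Category CR: (one 0.1 fl oz container = 2.96 mL) + 4 mL = 6.96 mL.
6.96 mL exceeds the passenger aircraft limit of 5 mL for Category CR.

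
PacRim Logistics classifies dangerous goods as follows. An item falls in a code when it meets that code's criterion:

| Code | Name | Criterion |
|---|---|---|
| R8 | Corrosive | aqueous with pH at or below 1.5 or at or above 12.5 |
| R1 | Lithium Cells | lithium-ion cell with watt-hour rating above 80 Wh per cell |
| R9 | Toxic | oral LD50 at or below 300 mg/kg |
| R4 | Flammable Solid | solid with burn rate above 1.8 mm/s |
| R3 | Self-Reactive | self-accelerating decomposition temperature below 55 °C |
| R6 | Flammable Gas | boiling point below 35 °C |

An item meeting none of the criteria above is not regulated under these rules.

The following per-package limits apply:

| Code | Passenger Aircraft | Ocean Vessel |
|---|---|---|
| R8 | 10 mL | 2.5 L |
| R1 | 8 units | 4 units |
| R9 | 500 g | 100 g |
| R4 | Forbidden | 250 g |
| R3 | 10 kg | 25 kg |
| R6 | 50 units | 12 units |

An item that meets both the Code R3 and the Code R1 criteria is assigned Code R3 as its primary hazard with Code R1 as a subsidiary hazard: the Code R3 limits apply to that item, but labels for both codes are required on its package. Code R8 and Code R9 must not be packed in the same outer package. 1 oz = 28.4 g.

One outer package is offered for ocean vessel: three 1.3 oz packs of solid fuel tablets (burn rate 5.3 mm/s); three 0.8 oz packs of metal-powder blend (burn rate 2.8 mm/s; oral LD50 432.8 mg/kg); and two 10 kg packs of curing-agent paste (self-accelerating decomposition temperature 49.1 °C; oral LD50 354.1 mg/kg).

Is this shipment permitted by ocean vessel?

Yes

Burn rate 5.3 mm/s meets the Code R4 criterion (Flammable Solid), so the solid fuel tablets are Code R4.
With burn rate 2.8 mm/s (> 1.8 mm/s), the metal-powder blend falls in Code R4.
The curing-agent paste has self-accelerating decomposition temperature 49.1 °C, which is < 55 °C, so it is Code R3 (Self-Reactive).
Code R3 quantity: two 10 kg packs = 20 kg.
That is within the Code R3 ocean vessel limit of 25 kg.
Total Code R4: (three 1.3 oz packs = 110.76 g) + (three 0.8 oz packs = 68.16 g) = 178.92 g.
178.92 g ≤ 250 g (ocean vessel limit, Code R4) — within limit.
The segregation rule (Code R8 with Code R9) does not apply to Code R3 with Code R4.
Every hazard code is within its ocean vessel limit and no segregation rule is violated.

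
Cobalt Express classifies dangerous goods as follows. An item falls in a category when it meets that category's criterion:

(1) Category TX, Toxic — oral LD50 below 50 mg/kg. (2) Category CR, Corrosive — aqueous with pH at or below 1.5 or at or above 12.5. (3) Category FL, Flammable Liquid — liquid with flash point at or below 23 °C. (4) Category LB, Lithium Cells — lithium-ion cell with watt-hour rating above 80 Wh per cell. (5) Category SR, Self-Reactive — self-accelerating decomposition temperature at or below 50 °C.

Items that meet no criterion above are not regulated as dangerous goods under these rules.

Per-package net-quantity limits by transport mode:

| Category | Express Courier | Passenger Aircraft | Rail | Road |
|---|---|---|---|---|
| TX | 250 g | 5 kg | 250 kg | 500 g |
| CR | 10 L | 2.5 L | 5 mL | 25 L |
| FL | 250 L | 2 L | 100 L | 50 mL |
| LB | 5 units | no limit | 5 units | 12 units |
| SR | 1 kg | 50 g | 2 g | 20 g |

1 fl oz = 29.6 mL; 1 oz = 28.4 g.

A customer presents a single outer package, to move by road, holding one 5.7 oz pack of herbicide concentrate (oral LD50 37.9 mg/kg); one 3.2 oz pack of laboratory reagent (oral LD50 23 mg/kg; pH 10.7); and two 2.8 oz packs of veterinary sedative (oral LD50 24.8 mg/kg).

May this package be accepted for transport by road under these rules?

Yes

With oral LD50 37.9 mg/kg (< 50 mg/kg), the herbicide concentrate falls in Category TX.
The laboratory reagent has oral LD50 23 mg/kg, which is < 50 mg/kg, so it is Category TX (Toxic).
The veterinary sedative has oral LD50 24.8 mg/kg, which is < 50 mg/kg, so it is Category TX (Toxic).
Category TX net quantity: (one 5.7 oz pack = 161.88 g) + (one 3.2 oz pack = 90.88 g) + (two 2.8 oz packs = 159.04 g) = 411.8 g.
411.8 g is within the road limit of 500 g for Category TX.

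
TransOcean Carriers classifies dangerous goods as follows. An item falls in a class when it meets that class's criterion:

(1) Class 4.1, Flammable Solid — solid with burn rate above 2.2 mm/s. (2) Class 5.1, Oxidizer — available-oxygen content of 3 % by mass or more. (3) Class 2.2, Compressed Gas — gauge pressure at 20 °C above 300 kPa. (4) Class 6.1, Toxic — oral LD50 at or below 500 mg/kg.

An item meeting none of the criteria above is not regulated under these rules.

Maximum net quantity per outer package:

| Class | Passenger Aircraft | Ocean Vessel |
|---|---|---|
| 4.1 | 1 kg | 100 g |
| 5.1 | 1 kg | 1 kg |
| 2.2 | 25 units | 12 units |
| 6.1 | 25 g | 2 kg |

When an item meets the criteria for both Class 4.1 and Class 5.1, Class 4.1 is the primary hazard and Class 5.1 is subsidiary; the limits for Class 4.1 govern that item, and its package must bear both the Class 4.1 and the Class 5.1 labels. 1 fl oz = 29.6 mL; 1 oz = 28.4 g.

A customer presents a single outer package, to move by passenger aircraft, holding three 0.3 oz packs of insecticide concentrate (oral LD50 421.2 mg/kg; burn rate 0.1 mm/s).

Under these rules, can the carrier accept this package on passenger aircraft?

With oral LD50 421.2 mg/kg (≤ 500 mg/kg), the insecticide concentrate falls in Class 6.1.
Class 6.1 quantity: three 0.3 oz packs = 25.56 g.
That exceeds the Class 6.1 passenger aircraft limit of 25 g.

No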